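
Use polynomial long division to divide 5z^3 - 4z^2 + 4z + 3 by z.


(5z^3 - 4z^2 + 4z + 3) / (z)
Step 1: 5z^2 * (z) = 5z^3; subtract.
Step 2: -4z * (z) = -4z^2; subtract.
Step 3: 4 * (z) = 4z; subtract.
Quotient: 5z^2 - 4z + 4, Remainder: 3


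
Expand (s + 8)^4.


Expand (s + 8)^4 by repeated multiplication:
  (s + 8)^2 = s^2 + 16s + 64
  (s + 8)^3 = s^3 + 24s^2 + 192s + 512
= s^4 + 32s^3 + 384s^2 + 2048s + 4096


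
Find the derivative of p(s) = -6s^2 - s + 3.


Apply the power rule term by term:
  d/ds(-6s^2) = -12s
  d/ds(-s) = -1
  d/ds(3) = 0
p'(s) = -12s - 1


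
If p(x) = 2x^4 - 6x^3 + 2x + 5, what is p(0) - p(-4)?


p(0) = 5
p(-4) = 893
p(0) - p(-4) = 5 - 893 = -888


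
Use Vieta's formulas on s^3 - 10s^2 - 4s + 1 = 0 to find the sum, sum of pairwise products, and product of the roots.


Monic cubic s^3+bs^2+cs+d=0: sum=-b, pairwise sum=c, product=-d.
b=-10, c=-4, d=1
r1+r2+r3 = 10
r1r2+r1r3+r2r3 = -4
r1r2r3 = -1


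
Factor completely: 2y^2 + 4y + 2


Roots satisfy r1 + r2 = -b/a = -2 and r1*r2 = c/a = 1.
So r1 = -1, r2 = -1.
2y^2 + 4y + 2 = 2(y - r1)(y - r2) = 2(y + 1)(y + 1)


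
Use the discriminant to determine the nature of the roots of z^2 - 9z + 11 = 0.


D = b^2 - 4ac = (-9)^2 - 4(1)(11) = 81 - 44 = 37
Since D > 0: two distinct irrational roots


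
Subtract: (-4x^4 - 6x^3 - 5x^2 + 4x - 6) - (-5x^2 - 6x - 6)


Distribute the minus sign:
  (-4x^4 - 6x^3 - 5x^2 + 4x - 6)
- (-5x^2 - 6x - 6)
Negate second polynomial: 5x^2 + 6x + 6
Add: -4x^4 - 6x^3 + 10x


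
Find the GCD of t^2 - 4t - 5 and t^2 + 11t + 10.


Factor each:
  t^2 - 4t - 5 = (t + 1)(t - 5)
  t^2 + 11t + 10 = (t + 1)(t + 10)
Common monic factor: t + 1


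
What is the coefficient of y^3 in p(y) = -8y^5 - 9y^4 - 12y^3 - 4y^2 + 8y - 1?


Read off the coefficient of y^3: -12


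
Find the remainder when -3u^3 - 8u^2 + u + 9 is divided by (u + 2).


By the Remainder Theorem, the remainder equals p(-2):
  -3*(-2)^3 = 24
  -8*(-2)^2 = -32
  1*(-2)^1 = -2
  constant: 9
Sum: 24 - 32 - 2 + 9 = -1


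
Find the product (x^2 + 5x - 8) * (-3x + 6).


Distribute each term of the first polynomial:
  (x^2)(-3x + 6) = -3x^3 + 6x^2
  (5x)(-3x + 6) = -15x^2 + 30x
  (-8)(-3x + 6) = 24x - 48
Sum: -3x^3 - 9x^2 + 54x - 48


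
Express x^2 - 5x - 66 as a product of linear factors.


Roots satisfy r1 + r2 = -b/a = 5 and r1*r2 = c/a = -66.
So r1 = -6, r2 = 11.
x^2 - 5x - 66 = (x - r1)(x - r2) = (x + 6)(x - 11)


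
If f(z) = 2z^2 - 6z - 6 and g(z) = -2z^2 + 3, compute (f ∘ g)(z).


Substitute g(z) into f:
f(g(z)) = 2*(-2z^2 + 3)^2 + (-6)*(-2z^2 + 3) + (-6)
(-2z^2 + 3)^2 = 4z^4 - 12z^2 + 9
Expand and combine: 8z^4 - 12z^2 - 6


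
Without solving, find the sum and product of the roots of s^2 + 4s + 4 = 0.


For as^2+bs+c=0: sum = -b/a, product = c/a.
a=1, b=4, c=4
Sum = -(4)/1 = -4
Product = (4)/1 = 4


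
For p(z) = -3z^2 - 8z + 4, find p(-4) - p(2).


p(-4) = -12
p(2) = -24
p(-4) - p(2) = -12 + 24 = 12


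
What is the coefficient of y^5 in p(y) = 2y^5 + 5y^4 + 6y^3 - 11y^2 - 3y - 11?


Read off the coefficient of y^5: 2


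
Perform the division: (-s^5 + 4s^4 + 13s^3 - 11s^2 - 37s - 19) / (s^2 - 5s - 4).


(-s^5 + 4s^4 + 13s^3 - 11s^2 - 37s - 19) / (s^2 - 5s - 4)
Step 1: -s^3 * (s^2 - 5s - 4) = -s^5 + 5s^4 + 4s^3; subtract.
Step 2: -s^2 * (s^2 - 5s - 4) = -s^4 + 5s^3 + 4s^2; subtract.
Step 3: 4s * (s^2 - 5s - 4) = 4s^3 - 20s^2 - 16s; subtract.
Step 4: 5 * (s^2 - 5s - 4) = 5s^2 - 25s - 20; subtract.
Quotient: -s^3 - s^2 + 4s + 5, Remainder: 4s + 1


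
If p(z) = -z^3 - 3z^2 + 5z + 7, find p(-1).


Using direct substitution:
  -1 * (-1)^3 = 1
  -3 * (-1)^2 = -3
  5 * (-1)^1 = -5
  constant: 7
Sum = 1 - 3 - 5 + 7 = 0


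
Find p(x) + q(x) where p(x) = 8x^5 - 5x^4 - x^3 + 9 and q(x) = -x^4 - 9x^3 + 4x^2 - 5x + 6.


Align terms by degree and add:
  8x^5 - 5x^4 - x^3 + 9
  -x^4 - 9x^3 + 4x^2 - 5x + 6
= 8x^5 - 6x^4 - 10x^3 + 4x^2 - 5x + 15


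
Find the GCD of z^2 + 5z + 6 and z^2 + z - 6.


Factor each:
  z^2 + 5z + 6 = (z + 3)(z + 2)
  z^2 + z - 6 = (z + 3)(z - 2)
Common monic factor: z + 3


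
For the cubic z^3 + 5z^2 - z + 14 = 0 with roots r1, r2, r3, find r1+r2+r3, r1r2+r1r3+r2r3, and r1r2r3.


Monic cubic z^3+bz^2+cz+d=0: sum=-b, pairwise sum=c, product=-d.
b=5, c=-1, d=14
r1+r2+r3 = -5
r1r2+r1r3+r2r3 = -1
r1r2r3 = -14


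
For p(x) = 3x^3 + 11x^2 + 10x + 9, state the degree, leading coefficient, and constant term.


Highest power of x is 3, with coefficient 3. Constant term is 9.
Degree = 3, leading coefficient = 3, constant term = 9


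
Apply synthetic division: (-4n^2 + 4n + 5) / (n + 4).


Synthetic division with c = -4. Coefficients: -4, 4, 5
Bring down -4.
  -4 * -4 = 16; 16 + 4 = 20
  20 * -4 = -80; -80 + 5 = -75
Quotient: -4n + 20, Remainder: -75


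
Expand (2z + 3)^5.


Expand (2z + 3)^5 by repeated multiplication:
  (2z + 3)^2 = 4z^2 + 12z + 9
  (2z + 3)^3 = 8z^3 + 36z^2 + 54z + 27
  (2z + 3)^4 = 16z^4 + 96z^3 + 216z^2 + 216z + 81
= 32z^5 + 240z^4 + 720z^3 + 1080z^2 + 810z + 243


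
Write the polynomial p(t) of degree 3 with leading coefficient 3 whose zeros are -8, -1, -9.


p(t) = 3(t + 8)(t + 1)(t + 9)
Expand: 3t^3 + 54t^2 + 267t + 216


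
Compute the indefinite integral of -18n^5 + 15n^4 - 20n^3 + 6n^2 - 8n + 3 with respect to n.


Reverse power rule on each term:
  ∫ -18n^5 dn = -3n^6
  ∫ 15n^4 dn = 3n^5
  ∫ -20n^3 dn = -5n^4
  ∫ 6n^2 dn = 2n^3
  ∫ -8n dn = -4n^2
  ∫ 3 dn = 3n
F(n) = -3n^6 + 3n^5 - 5n^4 + 2n^3 - 4n^2 + 3n + C


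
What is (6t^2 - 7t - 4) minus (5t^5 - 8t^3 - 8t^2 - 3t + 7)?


Distribute the minus sign:
  (6t^2 - 7t - 4)
- (5t^5 - 8t^3 - 8t^2 - 3t + 7)
Negate second polynomial: -5t^5 + 8t^3 + 8t^2 + 3t - 7
Add: -5t^5 + 8t^3 + 14t^2 - 4t - 11


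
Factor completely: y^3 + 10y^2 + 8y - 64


Try integer roots (divisors of -64). y=2: p(2)=0.
Divide out (y - 2): quotient is y^2 + 12y + 32.
Factor the quadratic: (y + 8)(y + 4)
Result: (y - 2)(y + 8)(y + 4)


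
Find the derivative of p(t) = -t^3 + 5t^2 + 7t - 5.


Apply the power rule term by term:
  d/dt(-t^3) = -3t^2
  d/dt(5t^2) = 10t
  d/dt(7t) = 7
  d/dt(-5) = 0
p'(t) = -3t^2 + 10t + 7


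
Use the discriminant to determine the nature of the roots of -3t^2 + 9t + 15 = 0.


D = b^2 - 4ac = (9)^2 - 4(-3)(15) = 81 + 180 = 261
Since D > 0: two distinct irrational roots


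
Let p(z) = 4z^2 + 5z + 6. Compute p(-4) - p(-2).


p(-4) = 50
p(-2) = 12
p(-4) - p(-2) = 50 - 12 = 38


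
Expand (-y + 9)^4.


Expand (-y + 9)^4 by repeated multiplication:
  (-y + 9)^2 = y^2 - 18y + 81
  (-y + 9)^3 = -y^3 + 27y^2 - 243y + 729
= y^4 - 36y^3 + 486y^2 - 2916y + 6561


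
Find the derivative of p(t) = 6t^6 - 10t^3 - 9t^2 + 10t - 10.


Apply the power rule term by term:
  d/dt(6t^6) = 36t^5
  d/dt(-10t^3) = -30t^2
  d/dt(-9t^2) = -18t
  d/dt(10t) = 10
  d/dt(-10) = 0
p'(t) = 36t^5 - 30t^2 - 18t + 10


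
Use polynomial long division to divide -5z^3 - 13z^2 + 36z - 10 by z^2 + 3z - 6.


(-5z^3 - 13z^2 + 36z - 10) / (z^2 + 3z - 6)
Step 1: -5z * (z^2 + 3z - 6) = -5z^3 - 15z^2 + 30z; subtract.
Step 2: 2 * (z^2 + 3z - 6) = 2z^2 + 6z - 12; subtract.
Quotient: -5z + 2, Remainder: 2


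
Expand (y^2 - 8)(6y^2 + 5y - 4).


Distribute each term of the first polynomial:
  (y^2)(6y^2 + 5y - 4) = 6y^4 + 5y^3 - 4y^2
  (-8)(6y^2 + 5y - 4) = -48y^2 - 40y + 32
Sum: 6y^4 + 5y^3 - 52y^2 - 40y + 32


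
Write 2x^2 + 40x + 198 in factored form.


Roots satisfy r1 + r2 = -b/a = -20 and r1*r2 = c/a = 99.
So r1 = -11, r2 = -9.
2x^2 + 40x + 198 = 2(x - r1)(x - r2) = 2(x + 11)(x + 9)


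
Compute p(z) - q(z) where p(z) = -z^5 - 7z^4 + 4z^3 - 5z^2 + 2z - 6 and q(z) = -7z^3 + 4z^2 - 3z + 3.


Distribute the minus sign:
  (-z^5 - 7z^4 + 4z^3 - 5z^2 + 2z - 6)
- (-7z^3 + 4z^2 - 3z + 3)
Negate second polynomial: 7z^3 - 4z^2 + 3z - 3
Add: -z^5 - 7z^4 + 11z^3 - 9z^2 + 5z - 9


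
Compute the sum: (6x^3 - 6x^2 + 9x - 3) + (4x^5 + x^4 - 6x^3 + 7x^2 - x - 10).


Align terms by degree and add:
  6x^3 - 6x^2 + 9x - 3
+ 4x^5 + x^4 - 6x^3 + 7x^2 - x - 10
= 4x^5 + x^4 + x^2 + 8x - 13


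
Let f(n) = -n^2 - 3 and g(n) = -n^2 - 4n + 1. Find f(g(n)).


Substitute g(n) into f:
f(g(n)) = -1*(-n^2 - 4n + 1)^2 + (-3)
(-n^2 - 4n + 1)^2 = n^4 + 8n^3 + 14n^2 - 8n + 1
Expand and combine: -n^4 - 8n^3 - 14n^2 + 8n - 4


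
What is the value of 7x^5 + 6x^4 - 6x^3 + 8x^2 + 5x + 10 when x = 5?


Using direct substitution:
  7 * (5)^5 = 21875
  6 * (5)^4 = 3750
  -6 * (5)^3 = -750
  8 * (5)^2 = 200
  5 * (5)^1 = 25
  constant: 10
Sum = 21875 + 3750 - 750 + 200 + 25 + 10 = 25110


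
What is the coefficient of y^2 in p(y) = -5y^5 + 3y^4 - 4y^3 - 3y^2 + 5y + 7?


Read off the coefficient of y^2: -3


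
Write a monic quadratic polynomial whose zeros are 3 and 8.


p(x) = (x - 3)(x - 8)
Expand: x^2 - 11x + 24


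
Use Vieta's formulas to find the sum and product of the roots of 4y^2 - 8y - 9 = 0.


For ay^2+by+c=0: sum = -b/a, product = c/a.
a=4, b=-8, c=-9
Sum = -(-8)/4 = 2
Product = (-9)/4 = -9/4


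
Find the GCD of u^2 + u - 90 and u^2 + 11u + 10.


Factor each:
  u^2 + u - 90 = (u + 10)(u - 9)
  u^2 + 11u + 10 = (u + 10)(u + 1)
Common monic factor: u + 10


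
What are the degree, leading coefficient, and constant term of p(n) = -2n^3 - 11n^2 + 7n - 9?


Highest power of n is 3, with coefficient -2. Constant term is -9.
Degree = 3, leading coefficient = -2, constant term = -9


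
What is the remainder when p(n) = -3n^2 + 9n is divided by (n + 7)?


By the Remainder Theorem, the remainder equals p(-7):
  -3*(-7)^2 = -147
  9*(-7)^1 = -63
  constant: 0
Sum: -147 - 63 + 0 = -210


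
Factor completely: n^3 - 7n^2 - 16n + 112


Try integer roots (divisors of 112). n=7: p(7)=0.
Divide out (n - 7): quotient is n^2 - 16.
Factor the quadratic: (n + 4)(n - 4)
Result: (n - 7)(n + 4)(n - 4)


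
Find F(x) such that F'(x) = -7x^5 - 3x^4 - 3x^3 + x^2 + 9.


Reverse power rule on each term:
  ∫ -7x^5 dx = -(7/6)x^6
  ∫ -3x^4 dx = -(3/5)x^5
  ∫ -3x^3 dx = -(3/4)x^4
  ∫ x^2 dx = (1/3)x^3
  ∫ 9 dx = 9x
F(x) = -(7/6)x^6 - (3/5)x^5 - (3/4)x^4 + (1/3)x^3 + 9x + C


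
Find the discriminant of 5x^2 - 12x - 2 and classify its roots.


D = b^2 - 4ac = (-12)^2 - 4(5)(-2) = 144 + 40 = 184
Since D > 0: two distinct irrational roots


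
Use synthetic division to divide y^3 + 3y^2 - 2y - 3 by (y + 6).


Synthetic division with c = -6. Coefficients: 1, 3, -2, -3
Bring down 1.
  1 * -6 = -6; -6 + 3 = -3
  -3 * -6 = 18; 18 - 2 = 16
  16 * -6 = -96; -96 - 3 = -99
Quotient: y^2 - 3y + 16, Remainder: -99


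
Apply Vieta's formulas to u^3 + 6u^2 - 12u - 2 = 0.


Monic cubic u^3+bu^2+cu+d=0: sum=-b, pairwise sum=c, product=-d.
b=6, c=-12, d=-2
r1+r2+r3 = -6
r1r2+r1r3+r2r3 = -12
r1r2r3 = 2


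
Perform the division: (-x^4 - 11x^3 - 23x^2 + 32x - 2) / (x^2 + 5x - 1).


(-x^4 - 11x^3 - 23x^2 + 32x - 2) / (x^2 + 5x - 1)
Step 1: -x^2 * (x^2 + 5x - 1) = -x^4 - 5x^3 + x^2; subtract.
Step 2: -6x * (x^2 + 5x - 1) = -6x^3 - 30x^2 + 6x; subtract.
Step 3: 6 * (x^2 + 5x - 1) = 6x^2 + 30x - 6; subtract.
Quotient: -x^2 - 6x + 6, Remainder: -4x + 4


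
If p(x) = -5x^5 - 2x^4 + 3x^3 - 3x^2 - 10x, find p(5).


Using direct substitution:
  -5 * (5)^5 = -15625
  -2 * (5)^4 = -1250
  3 * (5)^3 = 375
  -3 * (5)^2 = -75
  -10 * (5)^1 = -50
  constant: 0
Sum = -15625 - 1250 + 375 - 75 - 50 + 0 = -16625


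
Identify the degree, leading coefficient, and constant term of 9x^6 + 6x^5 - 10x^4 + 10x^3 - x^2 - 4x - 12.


Highest power of x is 6, with coefficient 9. Constant term is -12.
Degree = 6, leading coefficient = 9, constant term = -12


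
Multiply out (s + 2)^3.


Expand (s + 2)^3 by repeated multiplication:
  (s + 2)^2 = s^2 + 4s + 4
= s^3 + 6s^2 + 12s + 8


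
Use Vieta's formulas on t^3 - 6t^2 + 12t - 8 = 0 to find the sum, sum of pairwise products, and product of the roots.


Monic cubic t^3+bt^2+ct+d=0: sum=-b, pairwise sum=c, product=-d.
b=-6, c=12, d=-8
r1+r2+r3 = 6
r1r2+r1r3+r2r3 = 12
r1r2r3 = 8


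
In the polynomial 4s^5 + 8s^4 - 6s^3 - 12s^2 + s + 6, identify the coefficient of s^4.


Read off the coefficient of s^4: 8


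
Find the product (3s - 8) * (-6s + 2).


Distribute each term of the first polynomial:
  (3s)(-6s + 2) = -18s^2 + 6s
  (-8)(-6s + 2) = 48s - 16
Sum: -18s^2 + 54s - 16


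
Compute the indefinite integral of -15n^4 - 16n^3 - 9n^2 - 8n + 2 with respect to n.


Reverse power rule on each term:
  ∫ -15n^4 dn = -3n^5
  ∫ -16n^3 dn = -4n^4
  ∫ -9n^2 dn = -3n^3
  ∫ -8n dn = -4n^2
  ∫ 2 dn = 2n
F(n) = -3n^5 - 4n^4 - 3n^3 - 4n^2 + 2n + C


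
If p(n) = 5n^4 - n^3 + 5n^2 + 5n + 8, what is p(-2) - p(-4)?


p(-2) = 106
p(-4) = 1412
p(-2) - p(-4) = 106 - 1412 = -1306


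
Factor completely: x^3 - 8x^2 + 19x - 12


Try integer roots (divisors of -12). x=4: p(4)=0.
Divide out (x - 4): quotient is x^2 - 4x + 3.
Factor the quadratic: (x - 1)(x - 3)
Result: (x - 4)(x - 1)(x - 3)


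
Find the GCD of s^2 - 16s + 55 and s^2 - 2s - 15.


Factor each:
  s^2 - 16s + 55 = (s - 5)(s - 11)
  s^2 - 2s - 15 = (s - 5)(s + 3)
Common monic factor: s - 5


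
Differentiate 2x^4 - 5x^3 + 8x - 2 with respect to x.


Apply the power rule term by term:
  d/dx(2x^4) = 8x^3
  d/dx(-5x^3) = -15x^2
  d/dx(8x) = 8
  d/dx(-2) = 0
p'(x) = 8x^3 - 15x^2 + 8


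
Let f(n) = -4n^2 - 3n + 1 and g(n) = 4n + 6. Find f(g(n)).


Substitute g(n) into f:
f(g(n)) = -4*(4n + 6)^2 + (-3)*(4n + 6) + 1
(4n + 6)^2 = 16n^2 + 48n + 36
Expand and combine: -64n^2 - 204n - 161


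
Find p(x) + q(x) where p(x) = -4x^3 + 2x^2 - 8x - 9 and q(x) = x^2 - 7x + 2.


Align terms by degree and add:
  -4x^3 + 2x^2 - 8x - 9
+ x^2 - 7x + 2
= -4x^3 + 3x^2 - 15x - 7


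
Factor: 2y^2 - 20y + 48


Roots satisfy r1 + r2 = -b/a = 10 and r1*r2 = c/a = 24.
So r1 = 4, r2 = 6.
2y^2 - 20y + 48 = 2(y - r1)(y - r2) = 2(y - 4)(y - 6)


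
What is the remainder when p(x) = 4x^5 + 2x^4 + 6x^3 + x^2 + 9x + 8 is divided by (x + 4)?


By the Remainder Theorem, the remainder equals p(-4):
  4*(-4)^5 = -4096
  2*(-4)^4 = 512
  6*(-4)^3 = -384
  1*(-4)^2 = 16
  9*(-4)^1 = -36
  constant: 8
Sum: -4096 + 512 - 384 + 16 - 36 + 8 = -3980


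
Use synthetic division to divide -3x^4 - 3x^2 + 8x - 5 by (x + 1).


Synthetic division with c = -1. Coefficients: -3, 0, -3, 8, -5
Bring down -3.
  -3 * -1 = 3; 3 + 0 = 3
  3 * -1 = -3; -3 - 3 = -6
  -6 * -1 = 6; 6 + 8 = 14
  14 * -1 = -14; -14 - 5 = -19
Quotient: -3x^3 + 3x^2 - 6x + 14, Remainder: -19


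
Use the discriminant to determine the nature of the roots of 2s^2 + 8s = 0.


D = b^2 - 4ac = (8)^2 - 4(2)(0) = 64 = 64
Since D > 0: two distinct rational roots


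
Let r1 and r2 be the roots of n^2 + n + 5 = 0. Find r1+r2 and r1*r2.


For an^2+bn+c=0: sum = -b/a, product = c/a.
a=1, b=1, c=5
Sum = -(1)/1 = -1
Product = (5)/1 = 5


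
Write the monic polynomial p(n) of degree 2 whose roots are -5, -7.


p(n) = (n + 5)(n + 7)
Expand: n^2 + 12n + 35


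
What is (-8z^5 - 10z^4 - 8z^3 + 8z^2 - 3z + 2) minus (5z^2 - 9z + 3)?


Distribute the minus sign:
  (-8z^5 - 10z^4 - 8z^3 + 8z^2 - 3z + 2)
- (5z^2 - 9z + 3)
Negate second polynomial: -5z^2 + 9z - 3
Add: -8z^5 - 10z^4 - 8z^3 + 3z^2 + 6z - 1


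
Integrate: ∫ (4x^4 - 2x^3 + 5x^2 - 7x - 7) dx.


Reverse power rule on each term:
  ∫ 4x^4 dx = (4/5)x^5
  ∫ -2x^3 dx = -(1/2)x^4
  ∫ 5x^2 dx = (5/3)x^3
  ∫ -7x dx = -(7/2)x^2
  ∫ -7 dx = -7x
F(x) = (4/5)x^5 - (1/2)x^4 + (5/3)x^3 - (7/2)x^2 - 7x + C


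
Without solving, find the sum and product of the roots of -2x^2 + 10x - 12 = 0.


For ax^2+bx+c=0: sum = -b/a, product = c/a.
a=-2, b=10, c=-12
Sum = -(10)/-2 = 5
Product = (-12)/-2 = 6


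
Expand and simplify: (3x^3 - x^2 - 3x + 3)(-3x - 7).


Distribute each term of the first polynomial:
  (3x^3)(-3x - 7) = -9x^4 - 21x^3
  (-x^2)(-3x - 7) = 3x^3 + 7x^2
  (-3x)(-3x - 7) = 9x^2 + 21x
  (3)(-3x - 7) = -9x - 21
Sum: -9x^4 - 18x^3 + 16x^2 + 12x - 21


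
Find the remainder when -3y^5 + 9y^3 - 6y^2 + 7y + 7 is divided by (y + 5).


By the Remainder Theorem, the remainder equals p(-5):
  -3*(-5)^5 = 9375
  0*(-5)^4 = 0
  9*(-5)^3 = -1125
  -6*(-5)^2 = -150
  7*(-5)^1 = -35
  constant: 7
Sum: 9375 + 0 - 1125 - 150 - 35 + 7 = 8072


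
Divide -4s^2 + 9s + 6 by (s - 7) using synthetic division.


Synthetic division with c = 7. Coefficients: -4, 9, 6
Bring down -4.
  -4 * 7 = -28; -28 + 9 = -19
  -19 * 7 = -133; -133 + 6 = -127
Quotient: -4s - 19, Remainder: -127


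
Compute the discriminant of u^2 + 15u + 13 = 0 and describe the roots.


D = b^2 - 4ac = (15)^2 - 4(1)(13) = 225 - 52 = 173
Since D > 0: two distinct irrational roots


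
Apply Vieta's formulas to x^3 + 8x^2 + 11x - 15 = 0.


Monic cubic x^3+bx^2+cx+d=0: sum=-b, pairwise sum=c, product=-d.
b=8, c=11, d=-15
r1+r2+r3 = -8
r1r2+r1r3+r2r3 = 11
r1r2r3 = 15


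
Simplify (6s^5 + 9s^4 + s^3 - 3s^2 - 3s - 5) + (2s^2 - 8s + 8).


Align terms by degree and add:
  6s^5 + 9s^4 + s^3 - 3s^2 - 3s - 5
+ 2s^2 - 8s + 8
= 6s^5 + 9s^4 + s^3 - s^2 - 11s + 3


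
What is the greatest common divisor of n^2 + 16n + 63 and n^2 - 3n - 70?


Factor each:
  n^2 + 16n + 63 = (n + 7)(n + 9)
  n^2 - 3n - 70 = (n + 7)(n - 10)
Common monic factor: n + 7


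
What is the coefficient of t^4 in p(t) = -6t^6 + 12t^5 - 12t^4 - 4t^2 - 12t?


Read off the coefficient of t^4: -12


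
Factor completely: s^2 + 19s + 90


Roots satisfy r1 + r2 = -b/a = -19 and r1*r2 = c/a = 90.
So r1 = -10, r2 = -9.
s^2 + 19s + 90 = (s - r1)(s - r2) = (s + 10)(s + 9)


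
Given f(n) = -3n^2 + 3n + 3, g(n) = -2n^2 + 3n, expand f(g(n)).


Substitute g(n) into f:
f(g(n)) = -3*(-2n^2 + 3n)^2 + 3*(-2n^2 + 3n) + 3
(-2n^2 + 3n)^2 = 4n^4 - 12n^3 + 9n^2
Expand and combine: -12n^4 + 36n^3 - 33n^2 + 9n + 3


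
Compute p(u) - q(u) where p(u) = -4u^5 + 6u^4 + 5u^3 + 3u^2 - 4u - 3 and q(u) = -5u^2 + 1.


Distribute the minus sign:
  (-4u^5 + 6u^4 + 5u^3 + 3u^2 - 4u - 3)
- (-5u^2 + 1)
Negate second polynomial: 5u^2 - 1
Add: -4u^5 + 6u^4 + 5u^3 + 8u^2 - 4u - 4


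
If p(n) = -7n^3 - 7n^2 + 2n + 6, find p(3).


Using direct substitution:
  -7 * (3)^3 = -189
  -7 * (3)^2 = -63
  2 * (3)^1 = 6
  constant: 6
Sum = -189 - 63 + 6 + 6 = -240


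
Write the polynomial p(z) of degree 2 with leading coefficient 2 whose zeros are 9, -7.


p(z) = 2(z - 9)(z + 7)
Expand: 2z^2 - 4z - 126


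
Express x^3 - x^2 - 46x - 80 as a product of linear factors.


Try integer roots (divisors of -80). x=-5: p(-5)=0.
Divide out (x + 5): quotient is x^2 - 6x - 16.
Factor the quadratic: (x + 2)(x - 8)
Result: (x + 5)(x + 2)(x - 8)


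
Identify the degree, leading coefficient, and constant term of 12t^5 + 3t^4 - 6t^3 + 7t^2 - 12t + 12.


Highest power of t is 5, with coefficient 12. Constant term is 12.
Degree = 5, leading coefficient = 12, constant term = 12


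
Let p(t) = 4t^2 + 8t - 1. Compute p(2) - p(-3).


p(2) = 31
p(-3) = 11
p(2) - p(-3) = 31 - 11 = 20


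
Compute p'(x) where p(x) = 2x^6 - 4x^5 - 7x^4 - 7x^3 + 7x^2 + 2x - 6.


Apply the power rule term by term:
  d/dx(2x^6) = 12x^5
  d/dx(-4x^5) = -20x^4
  d/dx(-7x^4) = -28x^3
  d/dx(-7x^3) = -21x^2
  d/dx(7x^2) = 14x
  d/dx(2x) = 2
  d/dx(-6) = 0
p'(x) = 12x^5 - 20x^4 - 28x^3 - 21x^2 + 14x + 2


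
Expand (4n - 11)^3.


Expand (4n - 11)^3 by repeated multiplication:
  (4n - 11)^2 = 16n^2 - 88n + 121
= 64n^3 - 528n^2 + 1452n - 1331


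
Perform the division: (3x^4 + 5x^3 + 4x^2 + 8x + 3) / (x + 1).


(3x^4 + 5x^3 + 4x^2 + 8x + 3) / (x + 1)
Step 1: 3x^3 * (x + 1) = 3x^4 + 3x^3; subtract.
Step 2: 2x^2 * (x + 1) = 2x^3 + 2x^2; subtract.
Step 3: 2x * (x + 1) = 2x^2 + 2x; subtract.
Step 4: 6 * (x + 1) = 6x + 6; subtract.
Quotient: 3x^3 + 2x^2 + 2x + 6, Remainder: -3


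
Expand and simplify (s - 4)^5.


Expand (s - 4)^5 by repeated multiplication:
  (s - 4)^2 = s^2 - 8s + 16
  (s - 4)^3 = s^3 - 12s^2 + 48s - 64
  (s - 4)^4 = s^4 - 16s^3 + 96s^2 - 256s + 256
= s^5 - 20s^4 + 160s^3 - 640s^2 + 1280s - 1024


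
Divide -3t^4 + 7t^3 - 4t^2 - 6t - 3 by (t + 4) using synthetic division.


Synthetic division with c = -4. Coefficients: -3, 7, -4, -6, -3
Bring down -3.
  -3 * -4 = 12; 12 + 7 = 19
  19 * -4 = -76; -76 - 4 = -80
  -80 * -4 = 320; 320 - 6 = 314
  314 * -4 = -1256; -1256 - 3 = -1259
Quotient: -3t^3 + 19t^2 - 80t + 314, Remainder: -1259


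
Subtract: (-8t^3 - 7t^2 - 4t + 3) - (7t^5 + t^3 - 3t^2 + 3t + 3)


Distribute the minus sign:
  (-8t^3 - 7t^2 - 4t + 3)
- (7t^5 + t^3 - 3t^2 + 3t + 3)
Negate second polynomial: -7t^5 - t^3 + 3t^2 - 3t - 3
Add: -7t^5 - 9t^3 - 4t^2 - 7t


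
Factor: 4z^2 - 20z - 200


Roots satisfy r1 + r2 = -b/a = 5 and r1*r2 = c/a = -50.
So r1 = 10, r2 = -5.
4z^2 - 20z - 200 = 4(z - r1)(z - r2) = 4(z - 10)(z + 5)


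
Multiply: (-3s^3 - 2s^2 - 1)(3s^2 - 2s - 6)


Distribute each term of the first polynomial:
  (-3s^3)(3s^2 - 2s - 6) = -9s^5 + 6s^4 + 18s^3
  (-2s^2)(3s^2 - 2s - 6) = -6s^4 + 4s^3 + 12s^2
  (-1)(3s^2 - 2s - 6) = -3s^2 + 2s + 6
Sum: -9s^5 + 22s^3 + 9s^2 + 2s + 6


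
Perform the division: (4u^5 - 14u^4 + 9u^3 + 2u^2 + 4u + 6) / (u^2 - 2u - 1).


(4u^5 - 14u^4 + 9u^3 + 2u^2 + 4u + 6) / (u^2 - 2u - 1)
Step 1: 4u^3 * (u^2 - 2u - 1) = 4u^5 - 8u^4 - 4u^3; subtract.
Step 2: -6u^2 * (u^2 - 2u - 1) = -6u^4 + 12u^3 + 6u^2; subtract.
Step 3: u * (u^2 - 2u - 1) = u^3 - 2u^2 - u; subtract.
Step 4: -2 * (u^2 - 2u - 1) = -2u^2 + 4u + 2; subtract.
Quotient: 4u^3 - 6u^2 + u - 2, Remainder: u + 4


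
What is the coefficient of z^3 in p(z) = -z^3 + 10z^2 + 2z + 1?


Read off the coefficient of z^3: -1


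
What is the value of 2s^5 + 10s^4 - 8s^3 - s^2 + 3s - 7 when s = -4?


Using direct substitution:
  2 * (-4)^5 = -2048
  10 * (-4)^4 = 2560
  -8 * (-4)^3 = 512
  -1 * (-4)^2 = -16
  3 * (-4)^1 = -12
  constant: -7
Sum = -2048 + 2560 + 512 - 16 - 12 - 7 = 989


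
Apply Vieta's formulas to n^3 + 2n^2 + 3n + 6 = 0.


Monic cubic n^3+bn^2+cn+d=0: sum=-b, pairwise sum=c, product=-d.
b=2, c=3, d=6
r1+r2+r3 = -2
r1r2+r1r3+r2r3 = 3
r1r2r3 = -6


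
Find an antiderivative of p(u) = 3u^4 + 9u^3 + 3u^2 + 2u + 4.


Reverse power rule on each term:
  ∫ 3u^4 du = (3/5)u^5
  ∫ 9u^3 du = (9/4)u^4
  ∫ 3u^2 du = u^3
  ∫ 2u du = u^2
  ∫ 4 du = 4u
F(u) = (3/5)u^5 + (9/4)u^4 + u^3 + u^2 + 4u + C


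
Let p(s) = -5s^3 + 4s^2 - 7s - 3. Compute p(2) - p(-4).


p(2) = -41
p(-4) = 409
p(2) - p(-4) = -41 - 409 = -450


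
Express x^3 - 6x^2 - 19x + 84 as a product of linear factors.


Try integer roots (divisors of 84). x=7: p(7)=0.
Divide out (x - 7): quotient is x^2 + x - 12.
Factor the quadratic: (x - 3)(x + 4)
Result: (x - 7)(x - 3)(x + 4)


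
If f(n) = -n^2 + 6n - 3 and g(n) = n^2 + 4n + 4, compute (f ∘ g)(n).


Substitute g(n) into f:
f(g(n)) = -1*(n^2 + 4n + 4)^2 + 6*(n^2 + 4n + 4) + (-3)
(n^2 + 4n + 4)^2 = n^4 + 8n^3 + 24n^2 + 32n + 16
Expand and combine: -n^4 - 8n^3 - 18n^2 - 8n + 5


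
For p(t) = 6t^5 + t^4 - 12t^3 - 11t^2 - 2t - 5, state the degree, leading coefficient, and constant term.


Highest power of t is 5, with coefficient 6. Constant term is -5.
Degree = 5, leading coefficient = 6, constant term = -5


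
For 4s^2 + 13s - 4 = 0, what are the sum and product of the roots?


For as^2+bs+c=0: sum = -b/a, product = c/a.
a=4, b=13, c=-4
Sum = -(13)/4 = -13/4
Product = (-4)/4 = -1


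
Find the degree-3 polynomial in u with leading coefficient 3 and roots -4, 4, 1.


p(u) = 3(u + 4)(u - 4)(u - 1)
Expand: 3u^3 - 3u^2 - 48u + 48


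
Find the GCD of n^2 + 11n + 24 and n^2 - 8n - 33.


Factor each:
  n^2 + 11n + 24 = (n + 3)(n + 8)
  n^2 - 8n - 33 = (n + 3)(n - 11)
Common monic factor: n + 3


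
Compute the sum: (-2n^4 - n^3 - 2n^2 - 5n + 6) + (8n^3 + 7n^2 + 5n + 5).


Align terms by degree and add:
  -2n^4 - n^3 - 2n^2 - 5n + 6
+ 8n^3 + 7n^2 + 5n + 5
= -2n^4 + 7n^3 + 5n^2 + 11


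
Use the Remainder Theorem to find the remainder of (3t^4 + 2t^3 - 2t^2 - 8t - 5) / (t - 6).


By the Remainder Theorem, the remainder equals p(6):
  3*(6)^4 = 3888
  2*(6)^3 = 432
  -2*(6)^2 = -72
  -8*(6)^1 = -48
  constant: -5
Sum: 3888 + 432 - 72 - 48 - 5 = 4195


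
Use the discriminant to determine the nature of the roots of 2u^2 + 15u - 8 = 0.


D = b^2 - 4ac = (15)^2 - 4(2)(-8) = 225 + 64 = 289
Since D > 0: two distinct rational roots


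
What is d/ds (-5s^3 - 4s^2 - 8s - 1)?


Apply the power rule term by term:
  d/ds(-5s^3) = -15s^2
  d/ds(-4s^2) = -8s
  d/ds(-8s) = -8
  d/ds(-1) = 0
p'(s) = -15s^2 - 8s - 8


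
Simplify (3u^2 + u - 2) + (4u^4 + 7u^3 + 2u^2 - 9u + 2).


Align terms by degree and add:
  3u^2 + u - 2
+ 4u^4 + 7u^3 + 2u^2 - 9u + 2
= 4u^4 + 7u^3 + 5u^2 - 8u


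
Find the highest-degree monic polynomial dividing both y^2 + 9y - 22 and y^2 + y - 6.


Factor each:
  y^2 + 9y - 22 = (y - 2)(y + 11)
  y^2 + y - 6 = (y - 2)(y + 3)
Common monic factor: y - 2


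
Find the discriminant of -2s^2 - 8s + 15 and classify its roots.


D = b^2 - 4ac = (-8)^2 - 4(-2)(15) = 64 + 120 = 184
Since D > 0: two distinct irrational roots


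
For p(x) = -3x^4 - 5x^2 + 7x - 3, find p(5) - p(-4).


p(5) = -1968
p(-4) = -879
p(5) - p(-4) = -1968 + 879 = -1089


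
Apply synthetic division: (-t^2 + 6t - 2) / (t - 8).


Synthetic division with c = 8. Coefficients: -1, 6, -2
Bring down -1.
  -1 * 8 = -8; -8 + 6 = -2
  -2 * 8 = -16; -16 - 2 = -18
Quotient: -t - 2, Remainder: -18


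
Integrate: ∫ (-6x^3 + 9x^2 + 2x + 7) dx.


Reverse power rule on each term:
  ∫ -6x^3 dx = -(3/2)x^4
  ∫ 9x^2 dx = 3x^3
  ∫ 2x dx = x^2
  ∫ 7 dx = 7x
F(x) = -(3/2)x^4 + 3x^3 + x^2 + 7x + C


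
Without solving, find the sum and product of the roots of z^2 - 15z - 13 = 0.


For az^2+bz+c=0: sum = -b/a, product = c/a.
a=1, b=-15, c=-13
Sum = -(-15)/1 = 15
Product = (-13)/1 = -13


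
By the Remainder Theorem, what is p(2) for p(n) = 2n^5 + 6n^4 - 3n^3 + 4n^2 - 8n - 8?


By the Remainder Theorem, the remainder equals p(2):
  2*(2)^5 = 64
  6*(2)^4 = 96
  -3*(2)^3 = -24
  4*(2)^2 = 16
  -8*(2)^1 = -16
  constant: -8
Sum: 64 + 96 - 24 + 16 - 16 - 8 = 128


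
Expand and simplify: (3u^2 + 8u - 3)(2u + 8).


Distribute each term of the first polynomial:
  (3u^2)(2u + 8) = 6u^3 + 24u^2
  (8u)(2u + 8) = 16u^2 + 64u
  (-3)(2u + 8) = -6u - 24
Sum: 6u^3 + 40u^2 + 58u - 24


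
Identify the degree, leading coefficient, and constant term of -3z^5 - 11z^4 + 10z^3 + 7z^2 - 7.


Highest power of z is 5, with coefficient -3. Constant term is -7.
Degree = 5, leading coefficient = -3, constant term = -7


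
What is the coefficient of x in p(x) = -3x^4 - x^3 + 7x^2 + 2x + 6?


Read off the coefficient of x: 2


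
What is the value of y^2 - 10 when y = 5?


Using direct substitution:
  1 * (5)^2 = 25
  0 * (5)^1 = 0
  constant: -10
Sum = 25 + 0 - 10 = 15


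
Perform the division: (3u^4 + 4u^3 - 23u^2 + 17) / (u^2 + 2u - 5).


(3u^4 + 4u^3 - 23u^2 + 17) / (u^2 + 2u - 5)
Step 1: 3u^2 * (u^2 + 2u - 5) = 3u^4 + 6u^3 - 15u^2; subtract.
Step 2: -2u * (u^2 + 2u - 5) = -2u^3 - 4u^2 + 10u; subtract.
Step 3: -4 * (u^2 + 2u - 5) = -4u^2 - 8u + 20; subtract.
Quotient: 3u^2 - 2u - 4, Remainder: -2u - 3


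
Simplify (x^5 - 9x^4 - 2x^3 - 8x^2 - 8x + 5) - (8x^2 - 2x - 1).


Distribute the minus sign:
  (x^5 - 9x^4 - 2x^3 - 8x^2 - 8x + 5)
- (8x^2 - 2x - 1)
Negate second polynomial: -8x^2 + 2x + 1
Add: x^5 - 9x^4 - 2x^3 - 16x^2 - 6x + 6


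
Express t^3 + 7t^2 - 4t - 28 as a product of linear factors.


Try integer roots (divisors of -28). t=-2: p(-2)=0.
Divide out (t + 2): quotient is t^2 + 5t - 14.
Factor the quadratic: (t - 2)(t + 7)
Result: (t + 2)(t - 2)(t + 7)


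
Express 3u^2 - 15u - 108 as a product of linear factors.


Roots satisfy r1 + r2 = -b/a = 5 and r1*r2 = c/a = -36.
So r1 = 9, r2 = -4.
3u^2 - 15u - 108 = 3(u - r1)(u - r2) = 3(u - 9)(u + 4)


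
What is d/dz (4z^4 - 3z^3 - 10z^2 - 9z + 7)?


Apply the power rule term by term:
  d/dz(4z^4) = 16z^3
  d/dz(-3z^3) = -9z^2
  d/dz(-10z^2) = -20z
  d/dz(-9z) = -9
  d/dz(7) = 0
p'(z) = 16z^3 - 9z^2 - 20z - 9


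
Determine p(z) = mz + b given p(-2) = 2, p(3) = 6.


p(z) = mz + b. Using p(-2)=2, p(3)=6:
m = (2 - 6)/(-2 - 3) = -4/-5 = 4/5
b = 2 - m*(-2) = 2 + 8/5 = 18/5
p(z) = (4/5)z + (18/5)


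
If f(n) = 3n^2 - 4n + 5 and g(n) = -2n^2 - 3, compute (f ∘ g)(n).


Substitute g(n) into f:
f(g(n)) = 3*(-2n^2 - 3)^2 + (-4)*(-2n^2 - 3) + 5
(-2n^2 - 3)^2 = 4n^4 + 12n^2 + 9
Expand and combine: 12n^4 + 44n^2 + 44


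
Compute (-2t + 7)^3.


Expand (-2t + 7)^3 by repeated multiplication:
  (-2t + 7)^2 = 4t^2 - 28t + 49
= -8t^3 + 84t^2 - 294t + 343


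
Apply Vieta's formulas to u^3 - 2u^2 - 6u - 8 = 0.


Monic cubic u^3+bu^2+cu+d=0: sum=-b, pairwise sum=c, product=-d.
b=-2, c=-6, d=-8
r1+r2+r3 = 2
r1r2+r1r3+r2r3 = -6
r1r2r3 = 8


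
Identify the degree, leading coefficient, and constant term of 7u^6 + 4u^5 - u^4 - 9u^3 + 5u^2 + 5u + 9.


Highest power of u is 6, with coefficient 7. Constant term is 9.
Degree = 6, leading coefficient = 7, constant term = 9


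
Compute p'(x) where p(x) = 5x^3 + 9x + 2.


Apply the power rule term by term:
  d/dx(5x^3) = 15x^2
  d/dx(9x) = 9
  d/dx(2) = 0
p'(x) = 15x^2 + 9


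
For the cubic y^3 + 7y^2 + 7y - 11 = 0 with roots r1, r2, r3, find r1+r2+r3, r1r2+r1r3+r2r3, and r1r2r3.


Monic cubic y^3+by^2+cy+d=0: sum=-b, pairwise sum=c, product=-d.
b=7, c=7, d=-11
r1+r2+r3 = -7
r1r2+r1r3+r2r3 = 7
r1r2r3 = 11


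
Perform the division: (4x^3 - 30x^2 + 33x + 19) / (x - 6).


(4x^3 - 30x^2 + 33x + 19) / (x - 6)
Step 1: 4x^2 * (x - 6) = 4x^3 - 24x^2; subtract.
Step 2: -6x * (x - 6) = -6x^2 + 36x; subtract.
Step 3: -3 * (x - 6) = -3x + 18; subtract.
Quotient: 4x^2 - 6x - 3, Remainder: 1


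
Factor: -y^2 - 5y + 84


Roots satisfy r1 + r2 = -b/a = -5 and r1*r2 = c/a = -84.
So r1 = 7, r2 = -12.
-y^2 - 5y + 84 = -(y - r1)(y - r2) = -(y - 7)(y + 12)


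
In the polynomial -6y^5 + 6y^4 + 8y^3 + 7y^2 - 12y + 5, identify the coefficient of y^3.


Read off the coefficient of y^3: 8


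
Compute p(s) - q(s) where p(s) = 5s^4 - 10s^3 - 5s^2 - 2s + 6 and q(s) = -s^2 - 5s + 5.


Distribute the minus sign:
  (5s^4 - 10s^3 - 5s^2 - 2s + 6)
- (-s^2 - 5s + 5)
Negate second polynomial: s^2 + 5s - 5
Add: 5s^4 - 10s^3 - 4s^2 + 3s + 1


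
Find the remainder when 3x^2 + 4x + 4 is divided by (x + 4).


By the Remainder Theorem, the remainder equals p(-4):
  3*(-4)^2 = 48
  4*(-4)^1 = -16
  constant: 4
Sum: 48 - 16 + 4 = 36


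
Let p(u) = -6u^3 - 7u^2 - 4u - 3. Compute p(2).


Using direct substitution:
  -6 * (2)^3 = -48
  -7 * (2)^2 = -28
  -4 * (2)^1 = -8
  constant: -3
Sum = -48 - 28 - 8 - 3 = -87


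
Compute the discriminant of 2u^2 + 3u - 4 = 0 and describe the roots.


D = b^2 - 4ac = (3)^2 - 4(2)(-4) = 9 + 32 = 41
Since D > 0: two distinct irrational roots


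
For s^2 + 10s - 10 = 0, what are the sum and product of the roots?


For as^2+bs+c=0: sum = -b/a, product = c/a.
a=1, b=10, c=-10
Sum = -(10)/1 = -10
Product = (-10)/1 = -10


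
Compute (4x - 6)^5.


Expand (4x - 6)^5 by repeated multiplication:
  (4x - 6)^2 = 16x^2 - 48x + 36
  (4x - 6)^3 = 64x^3 - 288x^2 + 432x - 216
  (4x - 6)^4 = 256x^4 - 1536x^3 + 3456x^2 - 3456x + 1296
= 1024x^5 - 7680x^4 + 23040x^3 - 34560x^2 + 25920x - 7776


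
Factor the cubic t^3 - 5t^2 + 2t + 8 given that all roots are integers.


Try integer roots (divisors of 8). t=4: p(4)=0.
Divide out (t - 4): quotient is t^2 - t - 2.
Factor the quadratic: (t + 1)(t - 2)
Result: (t - 4)(t + 1)(t - 2)


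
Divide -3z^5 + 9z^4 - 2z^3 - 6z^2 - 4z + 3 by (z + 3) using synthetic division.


Synthetic division with c = -3. Coefficients: -3, 9, -2, -6, -4, 3
Bring down -3.
  -3 * -3 = 9; 9 + 9 = 18
  18 * -3 = -54; -54 - 2 = -56
  -56 * -3 = 168; 168 - 6 = 162
  162 * -3 = -486; -486 - 4 = -490
  -490 * -3 = 1470; 1470 + 3 = 1473
Quotient: -3z^4 + 18z^3 - 56z^2 + 162z - 490, Remainder: 1473


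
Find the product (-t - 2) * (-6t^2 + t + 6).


Distribute each term of the first polynomial:
  (-t)(-6t^2 + t + 6) = 6t^3 - t^2 - 6t
  (-2)(-6t^2 + t + 6) = 12t^2 - 2t - 12
Sum: 6t^3 + 11t^2 - 8t - 12


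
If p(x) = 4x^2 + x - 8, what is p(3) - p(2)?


p(3) = 31
p(2) = 10
p(3) - p(2) = 31 - 10 = 21


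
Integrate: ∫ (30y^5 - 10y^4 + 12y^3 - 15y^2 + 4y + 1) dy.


Reverse power rule on each term:
  ∫ 30y^5 dy = 5y^6
  ∫ -10y^4 dy = -2y^5
  ∫ 12y^3 dy = 3y^4
  ∫ -15y^2 dy = -5y^3
  ∫ 4y dy = 2y^2
  ∫ 1 dy = y
F(y) = 5y^6 - 2y^5 + 3y^4 - 5y^3 + 2y^2 + y + C


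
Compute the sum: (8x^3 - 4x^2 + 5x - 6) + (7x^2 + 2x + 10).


Align terms by degree and add:
  8x^3 - 4x^2 + 5x - 6
+ 7x^2 + 2x + 10
= 8x^3 + 3x^2 + 7x + 4


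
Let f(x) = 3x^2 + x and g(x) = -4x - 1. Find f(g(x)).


Substitute g(x) into f:
f(g(x)) = 3*(-4x - 1)^2 + 1*(-4x - 1)
(-4x - 1)^2 = 16x^2 + 8x + 1
Expand and combine: 48x^2 + 20x + 2


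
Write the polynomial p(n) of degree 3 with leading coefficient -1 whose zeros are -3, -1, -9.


p(n) = -(n + 3)(n + 1)(n + 9)
Expand: -n^3 - 13n^2 - 39n - 27


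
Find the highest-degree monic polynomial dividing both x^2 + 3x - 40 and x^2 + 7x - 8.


Factor each:
  x^2 + 3x - 40 = (x + 8)(x - 5)
  x^2 + 7x - 8 = (x + 8)(x - 1)
Common monic factor: x + 8


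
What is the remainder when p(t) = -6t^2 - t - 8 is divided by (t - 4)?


By the Remainder Theorem, the remainder equals p(4):
  -6*(4)^2 = -96
  -1*(4)^1 = -4
  constant: -8
Sum: -96 - 4 - 8 = -108


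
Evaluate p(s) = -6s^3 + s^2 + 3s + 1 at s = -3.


Using direct substitution:
  -6 * (-3)^3 = 162
  1 * (-3)^2 = 9
  3 * (-3)^1 = -9
  constant: 1
Sum = 162 + 9 - 9 + 1 = 163


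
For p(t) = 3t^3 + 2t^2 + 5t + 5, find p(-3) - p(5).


p(-3) = -73
p(5) = 455
p(-3) - p(5) = -73 - 455 = -528


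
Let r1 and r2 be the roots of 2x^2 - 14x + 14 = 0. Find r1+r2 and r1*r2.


For ax^2+bx+c=0: sum = -b/a, product = c/a.
a=2, b=-14, c=14
Sum = -(-14)/2 = 7
Product = (14)/2 = 7


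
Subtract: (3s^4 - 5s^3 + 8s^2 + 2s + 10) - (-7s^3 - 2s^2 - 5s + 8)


Distribute the minus sign:
  (3s^4 - 5s^3 + 8s^2 + 2s + 10)
- (-7s^3 - 2s^2 - 5s + 8)
Negate second polynomial: 7s^3 + 2s^2 + 5s - 8
Add: 3s^4 + 2s^3 + 10s^2 + 7s + 2


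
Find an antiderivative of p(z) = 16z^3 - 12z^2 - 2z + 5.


Reverse power rule on each term:
  ∫ 16z^3 dz = 4z^4
  ∫ -12z^2 dz = -4z^3
  ∫ -2z dz = -z^2
  ∫ 5 dz = 5z
F(z) = 4z^4 - 4z^3 - z^2 + 5z + C


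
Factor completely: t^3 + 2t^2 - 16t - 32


Try integer roots (divisors of -32). t=-4: p(-4)=0.
Divide out (t + 4): quotient is t^2 - 2t - 8.
Factor the quadratic: (t - 4)(t + 2)
Result: (t + 4)(t - 4)(t + 2)


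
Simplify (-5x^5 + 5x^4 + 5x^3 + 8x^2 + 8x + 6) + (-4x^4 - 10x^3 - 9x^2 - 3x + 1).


Align terms by degree and add:
  -5x^5 + 5x^4 + 5x^3 + 8x^2 + 8x + 6
  -4x^4 - 10x^3 - 9x^2 - 3x + 1
= -5x^5 + x^4 - 5x^3 - x^2 + 5x + 7


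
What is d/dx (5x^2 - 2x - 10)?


Apply the power rule term by term:
  d/dx(5x^2) = 10x
  d/dx(-2x) = -2
  d/dx(-10) = 0
p'(x) = 10x - 2


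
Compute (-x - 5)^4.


Expand (-x - 5)^4 by repeated multiplication:
  (-x - 5)^2 = x^2 + 10x + 25
  (-x - 5)^3 = -x^3 - 15x^2 - 75x - 125
= x^4 + 20x^3 + 150x^2 + 500x + 625


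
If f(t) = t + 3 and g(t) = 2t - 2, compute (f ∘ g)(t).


Substitute g(t) into f:
f(g(t)) = 1*(2t - 2) + 3
Expand and combine: 2t + 1


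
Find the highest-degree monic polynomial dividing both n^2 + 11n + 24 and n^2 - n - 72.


Factor each:
  n^2 + 11n + 24 = (n + 8)(n + 3)
  n^2 - n - 72 = (n + 8)(n - 9)
Common monic factor: n + 8


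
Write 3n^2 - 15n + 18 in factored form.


Roots satisfy r1 + r2 = -b/a = 5 and r1*r2 = c/a = 6.
So r1 = 3, r2 = 2.
3n^2 - 15n + 18 = 3(n - r1)(n - r2) = 3(n - 3)(n - 2)


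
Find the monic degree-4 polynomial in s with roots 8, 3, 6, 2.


p(s) = (s - 8)(s - 3)(s - 6)(s - 2)
Expand: s^4 - 19s^3 + 124s^2 - 324s + 288


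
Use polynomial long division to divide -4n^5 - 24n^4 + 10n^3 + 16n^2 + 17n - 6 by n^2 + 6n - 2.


(-4n^5 - 24n^4 + 10n^3 + 16n^2 + 17n - 6) / (n^2 + 6n - 2)
Step 1: -4n^3 * (n^2 + 6n - 2) = -4n^5 - 24n^4 + 8n^3; subtract.
Step 2: 0 * (n^2 + 6n - 2) = 0; subtract.
Step 3: 2n * (n^2 + 6n - 2) = 2n^3 + 12n^2 - 4n; subtract.
Step 4: 4 * (n^2 + 6n - 2) = 4n^2 + 24n - 8; subtract.
Quotient: -4n^3 + 2n + 4, Remainder: -3n + 2


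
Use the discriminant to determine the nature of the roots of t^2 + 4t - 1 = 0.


D = b^2 - 4ac = (4)^2 - 4(1)(-1) = 16 + 4 = 20
Since D > 0: two distinct irrational roots


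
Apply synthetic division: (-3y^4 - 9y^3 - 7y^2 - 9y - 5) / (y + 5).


Synthetic division with c = -5. Coefficients: -3, -9, -7, -9, -5
Bring down -3.
  -3 * -5 = 15; 15 - 9 = 6
  6 * -5 = -30; -30 - 7 = -37
  -37 * -5 = 185; 185 - 9 = 176
  176 * -5 = -880; -880 - 5 = -885
Quotient: -3y^3 + 6y^2 - 37y + 176, Remainder: -885


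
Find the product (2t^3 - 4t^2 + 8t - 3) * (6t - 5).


Distribute each term of the first polynomial:
  (2t^3)(6t - 5) = 12t^4 - 10t^3
  (-4t^2)(6t - 5) = -24t^3 + 20t^2
  (8t)(6t - 5) = 48t^2 - 40t
  (-3)(6t - 5) = -18t + 15
Sum: 12t^4 - 34t^3 + 68t^2 - 58t + 15


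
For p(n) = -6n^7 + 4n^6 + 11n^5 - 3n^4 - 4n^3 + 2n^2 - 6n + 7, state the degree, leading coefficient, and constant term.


Highest power of n is 7, with coefficient -6. Constant term is 7.
Degree = 7, leading coefficient = -6, constant term = 7


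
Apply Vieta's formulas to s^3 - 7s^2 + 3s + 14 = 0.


Monic cubic s^3+bs^2+cs+d=0: sum=-b, pairwise sum=c, product=-d.
b=-7, c=3, d=14
r1+r2+r3 = 7
r1r2+r1r3+r2r3 = 3
r1r2r3 = -14


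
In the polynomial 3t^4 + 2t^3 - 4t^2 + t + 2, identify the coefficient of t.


Read off the coefficient of t: 1


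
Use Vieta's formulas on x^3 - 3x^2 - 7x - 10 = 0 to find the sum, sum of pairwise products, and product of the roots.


Monic cubic x^3+bx^2+cx+d=0: sum=-b, pairwise sum=c, product=-d.
b=-3, c=-7, d=-10
r1+r2+r3 = 3
r1r2+r1r3+r2r3 = -7
r1r2r3 = 10


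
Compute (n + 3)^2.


Expand (n + 3)^2 by repeated multiplication:
= n^2 + 6n + 9


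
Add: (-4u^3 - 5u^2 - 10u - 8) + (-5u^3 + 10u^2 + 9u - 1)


Align terms by degree and add:
  -4u^3 - 5u^2 - 10u - 8
  -5u^3 + 10u^2 + 9u - 1
= -9u^3 + 5u^2 - u - 9


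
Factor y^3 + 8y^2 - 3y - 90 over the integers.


Try integer roots (divisors of -90). y=3: p(3)=0.
Divide out (y - 3): quotient is y^2 + 11y + 30.
Factor the quadratic: (y + 5)(y + 6)
Result: (y - 3)(y + 5)(y + 6)


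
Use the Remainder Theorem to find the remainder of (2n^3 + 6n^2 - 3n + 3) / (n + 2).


By the Remainder Theorem, the remainder equals p(-2):
  2*(-2)^3 = -16
  6*(-2)^2 = 24
  -3*(-2)^1 = 6
  constant: 3
Sum: -16 + 24 + 6 + 3 = 17


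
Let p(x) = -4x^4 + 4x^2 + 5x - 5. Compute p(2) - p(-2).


p(2) = -43
p(-2) = -63
p(2) - p(-2) = -43 + 63 = 20


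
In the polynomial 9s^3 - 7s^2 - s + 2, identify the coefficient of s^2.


Read off the coefficient of s^2: -7


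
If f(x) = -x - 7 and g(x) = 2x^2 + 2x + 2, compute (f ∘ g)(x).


Substitute g(x) into f:
f(g(x)) = -1*(2x^2 + 2x + 2) + (-7)
Expand and combine: -2x^2 - 2x - 9


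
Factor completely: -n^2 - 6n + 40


Roots satisfy r1 + r2 = -b/a = -6 and r1*r2 = c/a = -40.
So r1 = 4, r2 = -10.
-n^2 - 6n + 40 = -(n - r1)(n - r2) = -(n - 4)(n + 10)


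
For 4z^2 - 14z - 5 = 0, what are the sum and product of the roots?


For az^2+bz+c=0: sum = -b/a, product = c/a.
a=4, b=-14, c=-5
Sum = -(-14)/4 = 7/2
Product = (-5)/4 = -5/4
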